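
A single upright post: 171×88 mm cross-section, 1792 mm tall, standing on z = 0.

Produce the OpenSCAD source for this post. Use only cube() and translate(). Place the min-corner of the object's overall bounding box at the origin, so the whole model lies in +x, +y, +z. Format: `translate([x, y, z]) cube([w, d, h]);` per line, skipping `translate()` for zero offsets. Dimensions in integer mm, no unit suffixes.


cube([171, 88, 1792]);


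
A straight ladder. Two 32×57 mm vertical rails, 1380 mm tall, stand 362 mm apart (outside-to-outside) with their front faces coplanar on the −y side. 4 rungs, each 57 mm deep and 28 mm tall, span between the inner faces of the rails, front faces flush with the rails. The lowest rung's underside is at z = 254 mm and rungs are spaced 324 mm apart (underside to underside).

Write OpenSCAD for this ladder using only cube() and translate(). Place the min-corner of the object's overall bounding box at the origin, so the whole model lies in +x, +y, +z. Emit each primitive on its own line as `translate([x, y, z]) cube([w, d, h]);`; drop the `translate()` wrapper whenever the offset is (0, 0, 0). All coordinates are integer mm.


cube([32, 57, 1380]);
translate([330, 0, 0]) cube([32, 57, 1380]);
translate([32, 0, 254]) cube([298, 57, 28]);
translate([32, 0, 578]) cube([298, 57, 28]);
translate([32, 0, 902]) cube([298, 57, 28]);
translate([32, 0, 1226]) cube([298, 57, 28]);


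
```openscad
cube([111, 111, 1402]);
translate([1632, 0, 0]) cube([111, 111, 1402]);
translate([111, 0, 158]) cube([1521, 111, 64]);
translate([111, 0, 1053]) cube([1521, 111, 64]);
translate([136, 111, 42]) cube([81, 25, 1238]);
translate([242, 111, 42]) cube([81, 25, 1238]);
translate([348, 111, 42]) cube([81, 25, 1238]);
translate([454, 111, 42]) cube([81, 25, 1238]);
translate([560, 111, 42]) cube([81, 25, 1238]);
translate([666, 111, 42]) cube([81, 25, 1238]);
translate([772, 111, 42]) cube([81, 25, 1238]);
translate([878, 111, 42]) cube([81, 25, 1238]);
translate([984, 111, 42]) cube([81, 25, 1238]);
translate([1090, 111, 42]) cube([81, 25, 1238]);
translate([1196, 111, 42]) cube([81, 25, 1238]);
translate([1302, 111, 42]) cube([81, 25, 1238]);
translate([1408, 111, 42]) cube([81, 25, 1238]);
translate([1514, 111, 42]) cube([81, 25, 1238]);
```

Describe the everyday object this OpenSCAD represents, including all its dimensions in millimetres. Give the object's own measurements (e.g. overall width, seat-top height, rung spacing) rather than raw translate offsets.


A fence section. Two 111×111 mm posts, 1402 mm tall, stand on the floor with a clear span of 1521 mm between their inner faces. Two horizontal rails of 111×64 mm section span the gap between the posts with their undersides at z = 158 mm and z = 1053 mm, flush with the posts' −y face. 14 pickets, each 81 mm wide, 25 mm thick and 1238 mm tall, are fixed to the +y face of the rails with their bottoms at z = 42 mm, spaced across the span with a 25 mm gap after the −x post and between neighbouring pickets, with 37 mm left before the +x post.


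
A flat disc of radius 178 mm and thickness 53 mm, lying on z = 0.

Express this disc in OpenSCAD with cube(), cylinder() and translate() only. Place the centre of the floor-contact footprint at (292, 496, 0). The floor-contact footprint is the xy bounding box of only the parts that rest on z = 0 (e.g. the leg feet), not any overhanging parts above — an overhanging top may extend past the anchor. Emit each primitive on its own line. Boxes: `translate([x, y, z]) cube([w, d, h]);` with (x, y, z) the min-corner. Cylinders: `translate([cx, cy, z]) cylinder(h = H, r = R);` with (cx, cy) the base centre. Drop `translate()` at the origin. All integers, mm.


translate([292, 496, 0]) cylinder(h = 53, r = 178);


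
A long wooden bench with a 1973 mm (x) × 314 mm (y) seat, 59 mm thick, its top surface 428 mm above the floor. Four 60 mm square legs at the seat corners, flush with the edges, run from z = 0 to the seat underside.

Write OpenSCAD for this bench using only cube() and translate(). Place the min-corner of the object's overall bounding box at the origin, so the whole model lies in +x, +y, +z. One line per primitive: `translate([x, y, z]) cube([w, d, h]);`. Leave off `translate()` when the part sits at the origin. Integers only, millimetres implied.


// leg_h = 428 − 59 = 369
translate([0, 0, 369]) cube([1973, 314, 59]);
cube([60, 60, 369]);
translate([0, 254, 0]) cube([60, 60, 369]);
translate([1913, 0, 0]) cube([60, 60, 369]);
translate([1913, 254, 0]) cube([60, 60, 369]);


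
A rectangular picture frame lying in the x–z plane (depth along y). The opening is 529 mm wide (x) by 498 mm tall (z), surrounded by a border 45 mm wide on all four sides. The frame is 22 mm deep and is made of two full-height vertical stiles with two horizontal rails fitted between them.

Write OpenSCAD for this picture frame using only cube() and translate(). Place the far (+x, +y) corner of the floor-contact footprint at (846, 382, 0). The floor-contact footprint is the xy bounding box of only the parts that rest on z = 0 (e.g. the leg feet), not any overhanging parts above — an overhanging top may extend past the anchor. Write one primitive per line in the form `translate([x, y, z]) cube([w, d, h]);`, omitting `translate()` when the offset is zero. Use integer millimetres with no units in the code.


translate([227, 360, 0]) cube([45, 22, 588]);
translate([801, 360, 0]) cube([45, 22, 588]);
translate([272, 360, 0]) cube([529, 22, 45]);
translate([272, 360, 543]) cube([529, 22, 45]);


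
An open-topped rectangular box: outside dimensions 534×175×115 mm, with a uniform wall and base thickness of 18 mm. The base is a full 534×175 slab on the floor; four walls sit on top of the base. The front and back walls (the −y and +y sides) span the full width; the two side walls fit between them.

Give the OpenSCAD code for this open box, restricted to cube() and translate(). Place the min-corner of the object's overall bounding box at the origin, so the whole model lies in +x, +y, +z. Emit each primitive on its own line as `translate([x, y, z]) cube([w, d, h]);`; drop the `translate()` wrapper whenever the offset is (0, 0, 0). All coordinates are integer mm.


cube([534, 175, 18]);
translate([0, 0, 18]) cube([534, 18, 97]);
translate([0, 157, 18]) cube([534, 18, 97]);
translate([0, 18, 18]) cube([18, 139, 97]);
translate([516, 18, 18]) cube([18, 139, 97]);


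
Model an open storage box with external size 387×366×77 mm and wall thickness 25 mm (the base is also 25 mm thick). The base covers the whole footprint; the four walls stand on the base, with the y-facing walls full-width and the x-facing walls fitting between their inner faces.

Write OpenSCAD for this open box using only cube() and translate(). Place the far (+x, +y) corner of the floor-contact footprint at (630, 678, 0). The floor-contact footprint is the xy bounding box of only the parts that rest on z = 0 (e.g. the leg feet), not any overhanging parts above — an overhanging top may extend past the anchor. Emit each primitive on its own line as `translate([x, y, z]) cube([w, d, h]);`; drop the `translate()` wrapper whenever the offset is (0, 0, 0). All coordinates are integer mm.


translate([243, 312, 0]) cube([387, 366, 25]);
translate([243, 312, 25]) cube([387, 25, 52]);
translate([243, 653, 25]) cube([387, 25, 52]);
translate([243, 337, 25]) cube([25, 316, 52]);
translate([605, 337, 25]) cube([25, 316, 52]);


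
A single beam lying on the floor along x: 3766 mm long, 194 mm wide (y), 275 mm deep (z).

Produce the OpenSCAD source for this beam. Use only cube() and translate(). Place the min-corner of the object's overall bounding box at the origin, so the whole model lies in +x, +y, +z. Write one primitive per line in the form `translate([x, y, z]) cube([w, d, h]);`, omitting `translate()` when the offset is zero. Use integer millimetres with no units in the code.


cube([3766, 194, 275]);


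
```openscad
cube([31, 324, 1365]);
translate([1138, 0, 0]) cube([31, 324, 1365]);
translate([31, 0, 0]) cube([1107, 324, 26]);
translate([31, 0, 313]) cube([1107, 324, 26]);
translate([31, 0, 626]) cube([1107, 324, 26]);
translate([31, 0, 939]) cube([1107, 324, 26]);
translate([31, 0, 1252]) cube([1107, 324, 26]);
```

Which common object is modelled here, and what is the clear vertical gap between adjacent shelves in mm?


A bookshelf. The clear shelf gap is 287 mm.

Two tall side panels with 5 horizontal boards between them — a bookshelf. The first two shelf undersides are at z = 0 and z = 313; with shelf thickness 26, the clear gap is 313 − 0 − 26 = 287 mm.


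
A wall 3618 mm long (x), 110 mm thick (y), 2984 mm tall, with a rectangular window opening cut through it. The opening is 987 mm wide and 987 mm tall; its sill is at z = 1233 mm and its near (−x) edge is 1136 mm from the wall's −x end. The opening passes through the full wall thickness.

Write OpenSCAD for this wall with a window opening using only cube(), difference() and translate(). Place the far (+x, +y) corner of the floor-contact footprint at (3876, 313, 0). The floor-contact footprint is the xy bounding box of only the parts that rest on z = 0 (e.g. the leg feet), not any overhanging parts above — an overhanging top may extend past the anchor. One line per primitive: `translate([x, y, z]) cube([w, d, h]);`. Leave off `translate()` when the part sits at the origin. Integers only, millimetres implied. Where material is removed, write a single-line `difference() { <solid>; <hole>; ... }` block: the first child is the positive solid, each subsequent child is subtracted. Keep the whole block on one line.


difference() { translate([258, 203, 0]) cube([3618, 110, 2984]); translate([1394, 203, 1233]) cube([987, 110, 987]); }


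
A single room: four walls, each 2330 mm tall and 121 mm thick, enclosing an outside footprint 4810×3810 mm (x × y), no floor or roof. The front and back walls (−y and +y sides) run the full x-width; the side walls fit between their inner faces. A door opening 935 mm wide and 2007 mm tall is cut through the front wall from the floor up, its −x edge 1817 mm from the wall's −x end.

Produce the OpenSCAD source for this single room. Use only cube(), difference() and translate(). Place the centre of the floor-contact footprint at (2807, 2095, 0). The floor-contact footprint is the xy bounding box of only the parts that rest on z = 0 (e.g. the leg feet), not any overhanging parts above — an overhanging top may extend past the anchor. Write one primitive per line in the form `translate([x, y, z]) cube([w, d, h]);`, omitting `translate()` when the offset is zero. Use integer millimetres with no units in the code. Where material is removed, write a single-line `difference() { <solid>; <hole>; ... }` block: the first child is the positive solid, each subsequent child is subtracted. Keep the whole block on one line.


difference() { translate([402, 190, 0]) cube([4810, 121, 2330]); translate([2219, 190, 0]) cube([935, 121, 2007]); }
translate([402, 3879, 0]) cube([4810, 121, 2330]);
translate([402, 311, 0]) cube([121, 3568, 2330]);
translate([5091, 311, 0]) cube([121, 3568, 2330]);


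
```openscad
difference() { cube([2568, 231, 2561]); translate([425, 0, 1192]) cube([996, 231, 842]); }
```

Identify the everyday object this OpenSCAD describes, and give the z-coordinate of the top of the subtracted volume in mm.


A wall with a window opening. The window head height is 2034 mm.

A wall with a rectangular opening subtracted — a window. Sill at z = 1192, opening 842 mm tall, so the head is at 1192 + 842 = 2034 mm.


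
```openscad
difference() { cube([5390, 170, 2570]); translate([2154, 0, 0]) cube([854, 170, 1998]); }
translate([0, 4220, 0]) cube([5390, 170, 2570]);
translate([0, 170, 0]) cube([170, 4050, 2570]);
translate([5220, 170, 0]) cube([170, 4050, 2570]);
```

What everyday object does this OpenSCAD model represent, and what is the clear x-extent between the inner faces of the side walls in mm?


A single room. The interior width is 5050 mm.

Four walls enclosing a rectangle with a door in the front wall — a room. Outside width 5390 minus two 170 mm walls gives 5050 mm.


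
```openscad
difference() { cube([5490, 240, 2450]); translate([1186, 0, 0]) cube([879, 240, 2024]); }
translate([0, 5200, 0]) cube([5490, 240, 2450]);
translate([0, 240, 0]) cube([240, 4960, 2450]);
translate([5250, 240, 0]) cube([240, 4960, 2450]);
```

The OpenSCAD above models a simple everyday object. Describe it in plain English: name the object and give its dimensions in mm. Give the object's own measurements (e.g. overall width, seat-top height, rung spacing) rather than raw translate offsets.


A single room: four walls, each 2450 mm tall and 240 mm thick, enclosing an outside footprint 5490×5440 mm (x × y), no floor or roof. The front and back walls (−y and +y sides) run the full x-width; the side walls fit between their inner faces. A door opening 879 mm wide and 2024 mm tall is cut through the front wall from the floor up, its −x edge 1186 mm from the wall's −x end.


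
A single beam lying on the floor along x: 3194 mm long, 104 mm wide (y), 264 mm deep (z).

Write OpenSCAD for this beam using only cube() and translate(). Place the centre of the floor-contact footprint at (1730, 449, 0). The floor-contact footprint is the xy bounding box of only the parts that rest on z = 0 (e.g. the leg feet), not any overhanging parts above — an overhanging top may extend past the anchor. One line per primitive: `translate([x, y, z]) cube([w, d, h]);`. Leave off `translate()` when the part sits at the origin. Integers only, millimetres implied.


translate([133, 397, 0]) cube([3194, 104, 264]);


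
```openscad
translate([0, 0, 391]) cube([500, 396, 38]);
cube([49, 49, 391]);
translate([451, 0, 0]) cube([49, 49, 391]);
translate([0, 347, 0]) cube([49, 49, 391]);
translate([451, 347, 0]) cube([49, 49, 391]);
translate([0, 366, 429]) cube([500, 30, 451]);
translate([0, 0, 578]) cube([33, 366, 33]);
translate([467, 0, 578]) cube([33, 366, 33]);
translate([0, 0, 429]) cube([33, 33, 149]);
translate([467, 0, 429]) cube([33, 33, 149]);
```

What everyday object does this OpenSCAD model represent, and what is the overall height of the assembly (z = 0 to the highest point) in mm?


A chair. The overall height is 880 mm.

A slab on four corner posts with a tall panel at the back — a chair. The seat slab sits at z = 391 with thickness 38, and the 451 mm backrest starts at the seat top, so the overall height is 391 + 38 + 451 = 880 mm.


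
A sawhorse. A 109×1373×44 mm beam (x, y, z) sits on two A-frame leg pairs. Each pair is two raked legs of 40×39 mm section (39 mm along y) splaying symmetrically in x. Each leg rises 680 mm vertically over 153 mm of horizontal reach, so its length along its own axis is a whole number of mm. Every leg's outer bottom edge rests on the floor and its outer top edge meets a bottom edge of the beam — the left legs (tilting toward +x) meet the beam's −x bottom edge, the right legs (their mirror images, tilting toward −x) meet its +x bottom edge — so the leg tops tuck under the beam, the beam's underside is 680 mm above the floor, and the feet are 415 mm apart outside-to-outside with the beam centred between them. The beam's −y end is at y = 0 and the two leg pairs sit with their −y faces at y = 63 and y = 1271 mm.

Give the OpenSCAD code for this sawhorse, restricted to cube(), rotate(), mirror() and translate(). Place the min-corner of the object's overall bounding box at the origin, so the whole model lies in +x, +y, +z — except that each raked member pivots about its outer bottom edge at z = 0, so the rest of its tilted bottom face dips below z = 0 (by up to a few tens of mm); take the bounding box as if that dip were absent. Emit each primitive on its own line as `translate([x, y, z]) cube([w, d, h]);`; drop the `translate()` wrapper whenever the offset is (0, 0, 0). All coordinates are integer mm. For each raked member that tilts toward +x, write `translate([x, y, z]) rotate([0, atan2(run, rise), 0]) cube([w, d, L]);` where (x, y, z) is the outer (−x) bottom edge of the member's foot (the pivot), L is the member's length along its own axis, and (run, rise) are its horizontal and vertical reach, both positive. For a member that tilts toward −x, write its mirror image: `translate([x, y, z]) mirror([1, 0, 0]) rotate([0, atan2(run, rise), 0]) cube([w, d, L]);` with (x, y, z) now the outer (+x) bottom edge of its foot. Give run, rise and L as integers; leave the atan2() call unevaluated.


translate([153, 0, 680]) cube([109, 1373, 44]);
translate([0, 63, 0]) rotate([0, atan2(153, 680), 0]) cube([40, 39, 697]);
translate([415, 63, 0]) mirror([1, 0, 0]) rotate([0, atan2(153, 680), 0]) cube([40, 39, 697]);
translate([0, 1271, 0]) rotate([0, atan2(153, 680), 0]) cube([40, 39, 697]);
translate([415, 1271, 0]) mirror([1, 0, 0]) rotate([0, atan2(153, 680), 0]) cube([40, 39, 697]);


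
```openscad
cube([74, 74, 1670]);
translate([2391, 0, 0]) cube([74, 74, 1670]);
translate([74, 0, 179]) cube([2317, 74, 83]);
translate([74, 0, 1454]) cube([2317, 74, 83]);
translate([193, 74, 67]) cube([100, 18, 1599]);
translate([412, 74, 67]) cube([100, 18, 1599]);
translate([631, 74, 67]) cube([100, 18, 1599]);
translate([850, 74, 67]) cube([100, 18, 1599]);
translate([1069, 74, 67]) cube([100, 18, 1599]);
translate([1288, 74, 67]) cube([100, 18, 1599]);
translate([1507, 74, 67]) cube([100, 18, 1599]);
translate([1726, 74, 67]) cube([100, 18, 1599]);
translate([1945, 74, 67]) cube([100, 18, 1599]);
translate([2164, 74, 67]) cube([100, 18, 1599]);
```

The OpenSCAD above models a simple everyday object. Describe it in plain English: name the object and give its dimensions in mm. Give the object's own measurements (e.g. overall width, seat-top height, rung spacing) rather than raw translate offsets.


A fence section. Two 74×74 mm posts, 1670 mm tall, stand on the floor with a clear span of 2317 mm between their inner faces. Two horizontal rails of 74×83 mm section span the gap between the posts with their undersides at z = 179 mm and z = 1454 mm, flush with the posts' −y face. 10 pickets, each 100 mm wide, 18 mm thick and 1599 mm tall, are fixed to the +y face of the rails with their bottoms at z = 67 mm, spaced across the span with a 119 mm gap after the −x post and between neighbouring pickets, with 127 mm left before the +x post.


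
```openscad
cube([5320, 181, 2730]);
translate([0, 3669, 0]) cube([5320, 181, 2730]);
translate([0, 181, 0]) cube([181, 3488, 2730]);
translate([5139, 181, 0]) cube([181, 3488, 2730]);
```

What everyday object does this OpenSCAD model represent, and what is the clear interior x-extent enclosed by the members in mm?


A house (or room) frame. The interior width is 4958 mm.

Four 2730 mm walls enclosing a rectangle with no floor or roof — a room or house frame. Outside width is 5320 mm and wall thickness is 181 mm, so the interior width is 5320 − 2 × 181 = 4958 mm.


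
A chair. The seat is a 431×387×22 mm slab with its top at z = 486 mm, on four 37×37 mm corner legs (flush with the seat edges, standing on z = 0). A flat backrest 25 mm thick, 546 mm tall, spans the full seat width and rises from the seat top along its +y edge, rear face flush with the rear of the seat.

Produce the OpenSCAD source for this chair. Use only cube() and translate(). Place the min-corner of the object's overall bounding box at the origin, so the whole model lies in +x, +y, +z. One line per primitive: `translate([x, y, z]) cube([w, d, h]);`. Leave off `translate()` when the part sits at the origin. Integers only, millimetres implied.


// leg_h = 486 - 22 = 464
translate([0, 0, 464]) cube([431, 387, 22]);
cube([37, 37, 464]);
translate([394, 0, 0]) cube([37, 37, 464]);
translate([0, 350, 0]) cube([37, 37, 464]);
translate([394, 350, 0]) cube([37, 37, 464]);
translate([0, 362, 486]) cube([431, 25, 546]);


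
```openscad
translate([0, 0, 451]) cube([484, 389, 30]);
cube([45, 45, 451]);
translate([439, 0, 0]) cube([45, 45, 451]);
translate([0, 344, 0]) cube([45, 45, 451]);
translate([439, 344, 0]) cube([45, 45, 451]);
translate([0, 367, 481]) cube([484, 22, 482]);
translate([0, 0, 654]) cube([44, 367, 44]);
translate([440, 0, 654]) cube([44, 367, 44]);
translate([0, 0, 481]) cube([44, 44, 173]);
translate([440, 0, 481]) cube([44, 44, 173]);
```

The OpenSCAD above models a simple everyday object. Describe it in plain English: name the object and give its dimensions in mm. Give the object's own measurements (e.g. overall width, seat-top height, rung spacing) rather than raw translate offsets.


A chair. The seat is a 484×389×30 mm slab with its top at z = 481 mm, on four 45×45 mm corner legs (flush with the seat edges, standing on z = 0). A flat backrest 22 mm thick, 482 mm tall, spans the full seat width and rises from the seat top along its +y edge, rear face flush with the rear of the seat. Two armrests of 44×44 mm section run along each side from the seat's front edge to the front of the backrest, top faces 217 mm above the seat top and outer faces flush with the seat's x-edges; a 44×44 mm post under the front of each armrest stands on the seat at the front corner.


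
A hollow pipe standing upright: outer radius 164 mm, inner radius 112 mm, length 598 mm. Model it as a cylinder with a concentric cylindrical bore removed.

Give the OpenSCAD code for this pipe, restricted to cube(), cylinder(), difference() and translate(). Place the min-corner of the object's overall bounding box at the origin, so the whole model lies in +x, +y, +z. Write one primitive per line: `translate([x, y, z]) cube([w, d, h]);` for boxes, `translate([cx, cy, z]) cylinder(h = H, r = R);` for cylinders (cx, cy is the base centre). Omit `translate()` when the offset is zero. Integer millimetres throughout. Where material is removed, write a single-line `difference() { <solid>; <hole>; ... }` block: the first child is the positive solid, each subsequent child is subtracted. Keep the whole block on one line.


difference() { translate([164, 164, 0]) cylinder(h = 598, r = 164); translate([164, 164, 0]) cylinder(h = 598, r = 112); }


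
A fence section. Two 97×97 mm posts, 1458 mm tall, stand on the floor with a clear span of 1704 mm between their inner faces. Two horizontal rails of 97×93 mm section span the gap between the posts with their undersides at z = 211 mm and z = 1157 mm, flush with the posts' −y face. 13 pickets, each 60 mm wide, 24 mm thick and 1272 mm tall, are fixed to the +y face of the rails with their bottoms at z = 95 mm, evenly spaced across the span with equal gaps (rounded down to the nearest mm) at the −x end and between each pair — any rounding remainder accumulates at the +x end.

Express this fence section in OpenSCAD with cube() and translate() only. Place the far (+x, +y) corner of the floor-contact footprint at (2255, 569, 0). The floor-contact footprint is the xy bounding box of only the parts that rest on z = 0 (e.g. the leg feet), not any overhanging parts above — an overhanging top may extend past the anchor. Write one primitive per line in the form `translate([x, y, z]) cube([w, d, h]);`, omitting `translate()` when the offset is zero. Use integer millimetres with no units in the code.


translate([357, 472, 0]) cube([97, 97, 1458]);
translate([2158, 472, 0]) cube([97, 97, 1458]);
translate([454, 472, 211]) cube([1704, 97, 93]);
translate([454, 472, 1157]) cube([1704, 97, 93]);
translate([520, 569, 95]) cube([60, 24, 1272]);
translate([646, 569, 95]) cube([60, 24, 1272]);
translate([772, 569, 95]) cube([60, 24, 1272]);
translate([898, 569, 95]) cube([60, 24, 1272]);
translate([1024, 569, 95]) cube([60, 24, 1272]);
translate([1150, 569, 95]) cube([60, 24, 1272]);
translate([1276, 569, 95]) cube([60, 24, 1272]);
translate([1402, 569, 95]) cube([60, 24, 1272]);
translate([1528, 569, 95]) cube([60, 24, 1272]);
translate([1654, 569, 95]) cube([60, 24, 1272]);
translate([1780, 569, 95]) cube([60, 24, 1272]);
translate([1906, 569, 95]) cube([60, 24, 1272]);
translate([2032, 569, 95]) cube([60, 24, 1272]);


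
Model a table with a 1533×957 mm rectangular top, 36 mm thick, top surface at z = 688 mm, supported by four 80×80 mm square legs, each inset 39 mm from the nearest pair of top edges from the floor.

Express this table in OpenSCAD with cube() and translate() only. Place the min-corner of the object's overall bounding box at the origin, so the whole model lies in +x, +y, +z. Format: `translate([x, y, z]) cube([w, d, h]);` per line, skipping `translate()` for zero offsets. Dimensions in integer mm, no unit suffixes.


// leg_h = 688 - 36 = 652
translate([0, 0, 652]) cube([1533, 957, 36]);
translate([39, 39, 0]) cube([80, 80, 652]);
translate([1414, 39, 0]) cube([80, 80, 652]);
translate([39, 838, 0]) cube([80, 80, 652]);
translate([1414, 838, 0]) cube([80, 80, 652]);


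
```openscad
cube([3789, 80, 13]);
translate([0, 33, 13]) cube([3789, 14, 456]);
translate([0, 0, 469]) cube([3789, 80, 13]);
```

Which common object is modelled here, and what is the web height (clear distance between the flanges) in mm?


An I-beam. The web height is 456 mm.

Two wide flanges with a thin centred web — an I-beam. Overall 482 mm minus two 13 mm flanges gives a web of 482 − 2·13 = 456 mm.


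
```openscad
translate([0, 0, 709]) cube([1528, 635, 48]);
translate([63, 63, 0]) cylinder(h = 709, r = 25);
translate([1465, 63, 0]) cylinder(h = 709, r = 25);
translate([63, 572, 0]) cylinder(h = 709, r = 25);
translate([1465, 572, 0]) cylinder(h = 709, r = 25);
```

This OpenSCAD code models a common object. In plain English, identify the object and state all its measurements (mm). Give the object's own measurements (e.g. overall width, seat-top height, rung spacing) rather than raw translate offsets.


A table: top 1528 mm (x) × 635 mm (y), 48 mm thick, upper face at z = 757 mm, on four round legs of 50 mm diameter, each leg's bounding box inset 38 mm from the nearest pair of top edges from z = 0 to the bottom of the top.


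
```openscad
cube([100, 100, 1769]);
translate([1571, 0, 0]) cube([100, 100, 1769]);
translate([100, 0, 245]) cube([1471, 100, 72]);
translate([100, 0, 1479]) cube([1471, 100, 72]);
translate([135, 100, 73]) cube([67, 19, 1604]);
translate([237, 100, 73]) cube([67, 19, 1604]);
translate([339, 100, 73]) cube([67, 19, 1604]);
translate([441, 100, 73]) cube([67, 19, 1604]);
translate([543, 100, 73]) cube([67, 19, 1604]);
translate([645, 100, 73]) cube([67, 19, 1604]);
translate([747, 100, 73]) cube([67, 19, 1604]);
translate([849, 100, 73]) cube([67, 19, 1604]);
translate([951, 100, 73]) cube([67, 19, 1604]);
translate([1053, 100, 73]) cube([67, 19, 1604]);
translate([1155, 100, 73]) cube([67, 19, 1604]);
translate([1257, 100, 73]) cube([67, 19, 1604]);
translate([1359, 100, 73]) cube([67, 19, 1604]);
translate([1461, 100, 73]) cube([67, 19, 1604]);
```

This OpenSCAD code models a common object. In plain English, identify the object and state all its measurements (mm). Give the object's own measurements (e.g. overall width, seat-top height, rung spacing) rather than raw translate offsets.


A fence section. Two 100×100 mm posts, 1769 mm tall, stand on the floor with a clear span of 1471 mm between their inner faces. Two horizontal rails of 100×72 mm section span the gap between the posts with their undersides at z = 245 mm and z = 1479 mm, flush with the posts' −y face. 14 pickets, each 67 mm wide, 19 mm thick and 1604 mm tall, are fixed to the +y face of the rails with their bottoms at z = 73 mm, spaced across the span with a 35 mm gap after the −x post and between neighbouring pickets, with 43 mm left before the +x post.


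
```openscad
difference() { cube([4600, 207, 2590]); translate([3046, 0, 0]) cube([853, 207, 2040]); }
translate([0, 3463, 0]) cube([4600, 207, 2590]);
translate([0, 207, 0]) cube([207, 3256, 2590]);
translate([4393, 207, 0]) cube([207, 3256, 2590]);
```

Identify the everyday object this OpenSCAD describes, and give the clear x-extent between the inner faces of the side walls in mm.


A single room. The interior width is 4186 mm.

Four walls enclosing a rectangle with a door in the front wall — a room. Outside width 4600 minus two 207 mm walls gives 4186 mm.


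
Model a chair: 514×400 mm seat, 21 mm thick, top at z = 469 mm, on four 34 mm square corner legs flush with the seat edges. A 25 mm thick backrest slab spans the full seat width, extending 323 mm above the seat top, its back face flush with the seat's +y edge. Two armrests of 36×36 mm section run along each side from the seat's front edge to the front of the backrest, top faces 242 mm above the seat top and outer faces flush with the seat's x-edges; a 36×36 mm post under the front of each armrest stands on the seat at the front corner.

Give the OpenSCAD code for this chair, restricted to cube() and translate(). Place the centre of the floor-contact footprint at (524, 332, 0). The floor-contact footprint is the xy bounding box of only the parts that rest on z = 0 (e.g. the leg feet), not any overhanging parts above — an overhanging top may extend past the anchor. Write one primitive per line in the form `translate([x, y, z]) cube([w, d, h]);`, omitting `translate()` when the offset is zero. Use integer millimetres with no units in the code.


// leg_h = 469 - 21 = 448
// arm post h = 242 - 36 = 206
translate([267, 132, 448]) cube([514, 400, 21]);
translate([267, 132, 0]) cube([34, 34, 448]);
translate([747, 132, 0]) cube([34, 34, 448]);
translate([267, 498, 0]) cube([34, 34, 448]);
translate([747, 498, 0]) cube([34, 34, 448]);
translate([267, 507, 469]) cube([514, 25, 323]);
translate([267, 132, 675]) cube([36, 375, 36]);
translate([745, 132, 675]) cube([36, 375, 36]);
translate([267, 132, 469]) cube([36, 36, 206]);
translate([745, 132, 469]) cube([36, 36, 206]);


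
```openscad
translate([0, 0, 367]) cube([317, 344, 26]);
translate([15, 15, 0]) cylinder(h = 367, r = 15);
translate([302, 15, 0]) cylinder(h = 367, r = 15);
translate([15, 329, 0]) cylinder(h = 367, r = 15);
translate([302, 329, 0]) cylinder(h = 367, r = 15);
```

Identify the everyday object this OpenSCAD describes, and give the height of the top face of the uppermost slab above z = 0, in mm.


A stool. The seat height is 393 mm.

A 317×344×26 slab at z = 367 on four corner cylinders — a stool. The seat top is 367 + 26 = 393 mm.


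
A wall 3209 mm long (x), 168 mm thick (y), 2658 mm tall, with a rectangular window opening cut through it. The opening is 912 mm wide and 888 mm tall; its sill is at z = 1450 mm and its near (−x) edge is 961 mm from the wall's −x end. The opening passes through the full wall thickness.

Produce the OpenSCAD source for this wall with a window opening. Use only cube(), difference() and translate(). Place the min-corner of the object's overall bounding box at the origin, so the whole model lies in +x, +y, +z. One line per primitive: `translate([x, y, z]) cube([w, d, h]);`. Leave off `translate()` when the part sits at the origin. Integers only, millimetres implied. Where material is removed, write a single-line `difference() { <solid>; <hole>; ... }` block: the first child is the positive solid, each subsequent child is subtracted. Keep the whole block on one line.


difference() { cube([3209, 168, 2658]); translate([961, 0, 1450]) cube([912, 168, 888]); }


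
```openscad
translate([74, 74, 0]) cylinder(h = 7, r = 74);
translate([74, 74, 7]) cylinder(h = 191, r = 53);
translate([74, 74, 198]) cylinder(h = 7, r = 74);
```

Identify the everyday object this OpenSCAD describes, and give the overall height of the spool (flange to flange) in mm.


A spool. The overall height is 205 mm.

Three coaxial cylinders, large–small–large — a spool. Two 7 mm flanges and a 191 mm core give 7 + 191 + 7 = 205 mm.


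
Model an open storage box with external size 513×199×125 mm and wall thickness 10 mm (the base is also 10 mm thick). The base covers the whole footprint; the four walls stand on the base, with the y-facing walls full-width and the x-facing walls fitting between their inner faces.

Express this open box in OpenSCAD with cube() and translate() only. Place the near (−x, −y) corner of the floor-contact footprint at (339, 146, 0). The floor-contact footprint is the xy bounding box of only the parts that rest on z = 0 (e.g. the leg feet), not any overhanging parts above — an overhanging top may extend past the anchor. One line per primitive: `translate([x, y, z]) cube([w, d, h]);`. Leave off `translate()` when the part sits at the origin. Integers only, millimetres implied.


translate([339, 146, 0]) cube([513, 199, 10]);
translate([339, 146, 10]) cube([513, 10, 115]);
translate([339, 335, 10]) cube([513, 10, 115]);
translate([339, 156, 10]) cube([10, 179, 115]);
translate([842, 156, 10]) cube([10, 179, 115]);


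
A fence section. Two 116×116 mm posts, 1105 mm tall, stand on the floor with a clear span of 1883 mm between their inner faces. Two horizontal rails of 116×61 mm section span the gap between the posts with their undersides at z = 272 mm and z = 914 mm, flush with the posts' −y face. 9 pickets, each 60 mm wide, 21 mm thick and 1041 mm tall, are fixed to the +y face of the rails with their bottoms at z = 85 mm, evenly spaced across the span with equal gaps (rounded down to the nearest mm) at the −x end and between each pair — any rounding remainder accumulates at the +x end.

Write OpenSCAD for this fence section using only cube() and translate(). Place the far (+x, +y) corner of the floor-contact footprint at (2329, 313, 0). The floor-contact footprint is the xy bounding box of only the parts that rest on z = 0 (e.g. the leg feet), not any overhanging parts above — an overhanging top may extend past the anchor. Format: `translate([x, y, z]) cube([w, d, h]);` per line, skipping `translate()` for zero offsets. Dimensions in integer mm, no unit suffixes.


translate([214, 197, 0]) cube([116, 116, 1105]);
translate([2213, 197, 0]) cube([116, 116, 1105]);
translate([330, 197, 272]) cube([1883, 116, 61]);
translate([330, 197, 914]) cube([1883, 116, 61]);
translate([464, 313, 85]) cube([60, 21, 1041]);
translate([658, 313, 85]) cube([60, 21, 1041]);
translate([852, 313, 85]) cube([60, 21, 1041]);
translate([1046, 313, 85]) cube([60, 21, 1041]);
translate([1240, 313, 85]) cube([60, 21, 1041]);
translate([1434, 313, 85]) cube([60, 21, 1041]);
translate([1628, 313, 85]) cube([60, 21, 1041]);
translate([1822, 313, 85]) cube([60, 21, 1041]);
translate([2016, 313, 85]) cube([60, 21, 1041]);


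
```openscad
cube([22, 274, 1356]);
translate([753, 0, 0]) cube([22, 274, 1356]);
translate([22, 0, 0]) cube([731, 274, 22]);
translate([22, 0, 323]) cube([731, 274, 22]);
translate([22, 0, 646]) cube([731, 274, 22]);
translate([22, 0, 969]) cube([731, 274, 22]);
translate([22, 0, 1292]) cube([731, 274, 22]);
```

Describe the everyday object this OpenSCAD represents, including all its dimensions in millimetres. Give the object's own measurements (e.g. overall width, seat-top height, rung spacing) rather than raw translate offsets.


An open bookshelf. Two side panels, each 22 mm thick, 274 mm deep and 1356 mm tall, stand 775 mm apart (outside-to-outside). Between them sit 5 shelves, each 22 mm thick and 274 mm deep, spanning the full gap between the sides. The bottom shelf rests on the floor (its underside at z = 0) and the clear gap between one shelf's top and the next shelf's underside is 301 mm.


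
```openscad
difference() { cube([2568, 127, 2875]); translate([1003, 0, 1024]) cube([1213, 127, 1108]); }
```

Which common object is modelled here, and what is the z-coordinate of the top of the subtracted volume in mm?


A wall with a window opening. The window head height is 2132 mm.

A wall with a rectangular opening subtracted — a window. Sill at z = 1024, opening 1108 mm tall, so the head is at 1024 + 1108 = 2132 mm.


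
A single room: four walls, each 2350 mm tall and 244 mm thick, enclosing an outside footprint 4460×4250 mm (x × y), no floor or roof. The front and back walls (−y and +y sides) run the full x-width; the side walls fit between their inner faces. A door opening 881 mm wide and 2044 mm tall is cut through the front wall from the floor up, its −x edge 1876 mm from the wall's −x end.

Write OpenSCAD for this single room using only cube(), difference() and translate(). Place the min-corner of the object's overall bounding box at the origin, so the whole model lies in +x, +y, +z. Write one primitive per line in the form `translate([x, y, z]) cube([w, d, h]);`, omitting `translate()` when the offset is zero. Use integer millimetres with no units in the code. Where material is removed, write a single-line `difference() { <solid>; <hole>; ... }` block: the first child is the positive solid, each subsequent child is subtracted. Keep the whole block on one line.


difference() { cube([4460, 244, 2350]); translate([1876, 0, 0]) cube([881, 244, 2044]); }
translate([0, 4006, 0]) cube([4460, 244, 2350]);
translate([0, 244, 0]) cube([244, 3762, 2350]);
translate([4216, 244, 0]) cube([244, 3762, 2350]);


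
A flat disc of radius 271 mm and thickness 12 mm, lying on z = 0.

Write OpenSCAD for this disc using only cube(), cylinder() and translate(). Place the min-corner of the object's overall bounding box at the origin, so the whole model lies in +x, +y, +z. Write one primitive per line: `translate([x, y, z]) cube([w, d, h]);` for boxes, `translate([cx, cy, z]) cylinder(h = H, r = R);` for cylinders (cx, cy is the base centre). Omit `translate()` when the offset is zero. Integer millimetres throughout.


translate([271, 271, 0]) cylinder(h = 12, r = 271);


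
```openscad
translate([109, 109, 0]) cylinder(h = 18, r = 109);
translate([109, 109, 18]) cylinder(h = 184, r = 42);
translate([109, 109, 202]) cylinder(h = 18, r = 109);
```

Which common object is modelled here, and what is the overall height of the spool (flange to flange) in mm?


A spool. The overall height is 220 mm.

Three coaxial cylinders, large–small–large — a spool. Two 18 mm flanges and a 184 mm core give 18 + 184 + 18 = 220 mm.


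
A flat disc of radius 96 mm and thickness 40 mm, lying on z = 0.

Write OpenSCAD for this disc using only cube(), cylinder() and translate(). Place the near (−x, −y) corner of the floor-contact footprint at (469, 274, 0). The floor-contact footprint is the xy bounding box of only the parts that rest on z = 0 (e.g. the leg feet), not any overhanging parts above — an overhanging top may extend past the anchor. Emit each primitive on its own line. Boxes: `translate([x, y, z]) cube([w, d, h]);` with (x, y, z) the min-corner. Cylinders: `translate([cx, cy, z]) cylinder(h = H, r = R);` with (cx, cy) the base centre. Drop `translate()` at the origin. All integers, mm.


translate([565, 370, 0]) cylinder(h = 40, r = 96);


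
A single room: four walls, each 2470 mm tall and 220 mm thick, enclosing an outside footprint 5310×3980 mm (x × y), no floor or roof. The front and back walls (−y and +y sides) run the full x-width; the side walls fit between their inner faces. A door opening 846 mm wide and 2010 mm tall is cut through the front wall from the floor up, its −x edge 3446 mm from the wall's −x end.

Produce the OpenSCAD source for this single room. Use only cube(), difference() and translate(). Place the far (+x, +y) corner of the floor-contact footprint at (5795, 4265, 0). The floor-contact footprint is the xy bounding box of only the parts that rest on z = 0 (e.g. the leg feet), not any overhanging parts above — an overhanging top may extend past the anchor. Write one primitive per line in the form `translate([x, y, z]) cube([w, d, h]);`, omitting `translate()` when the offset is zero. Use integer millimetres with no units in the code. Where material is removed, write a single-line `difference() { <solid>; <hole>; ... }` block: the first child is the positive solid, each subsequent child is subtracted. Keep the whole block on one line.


difference() { translate([485, 285, 0]) cube([5310, 220, 2470]); translate([3931, 285, 0]) cube([846, 220, 2010]); }
translate([485, 4045, 0]) cube([5310, 220, 2470]);
translate([485, 505, 0]) cube([220, 3540, 2470]);
translate([5575, 505, 0]) cube([220, 3540, 2470]);
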